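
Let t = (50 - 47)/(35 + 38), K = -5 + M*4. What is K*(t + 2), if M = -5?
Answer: -3725/73 ≈ -51.027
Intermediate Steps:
K = -25 (K = -5 - 5*4 = -5 - 20 = -25)
t = 3/73 ≈ 0.041096
K*(t + 2) = -25*(3/73 + 2) = -25*149/73 = -3725/73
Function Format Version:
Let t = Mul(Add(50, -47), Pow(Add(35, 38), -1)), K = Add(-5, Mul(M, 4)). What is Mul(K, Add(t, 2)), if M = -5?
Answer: Rational(-3725, 73) ≈ -51.027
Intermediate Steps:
K = -25 (K = Add(-5, Mul(-5, 4)) = Add(-5, -20) = -25)
t = Rational(3, 73) (t = Mul(3, Pow(73, -1)) = Mul(3, Rational(1, 73)) = Rational(3, 73) ≈ 0.041096)
Mul(K, Add(t, 2)) = Mul(-25, Add(Rational(3, 73), 2)) = Mul(-25, Rational(149, 73)) = Rational(-3725, 73)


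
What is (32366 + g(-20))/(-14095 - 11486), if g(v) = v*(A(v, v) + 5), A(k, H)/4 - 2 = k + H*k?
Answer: -1706/25581 ≈ -0.066690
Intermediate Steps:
A(k, H) = 8 + 4*k + 4*H*k (A(k, H) = 8 + 4*(k + H*k) = 8 + (4*k + 4*H*k) = 8 + 4*k + 4*H*k)
g(v) = v*(13 + 4*v + 4*v²) (g(v) = v*((8 + 4*v + 4*v*v) + 5) = v*((8 + 4*v + 4*v²) + 5) = v*(13 + 4*v + 4*v²))
(32366 + g(-20))/(-14095 - 11486) = (32366 - 20*(13 + 4*(-20) + 4*(-20)²))/(-14095 - 11486) = (32366 - 20*(13 - 80 + 4*400))/(-25581) = (32366 - 20*(13 - 80 + 1600))*(-1/25581) = (32366 - 20*1533)*(-1/25581) = (32366 - 30660)*(-1/25581) = 1706*(-1/25581) = -1706/25581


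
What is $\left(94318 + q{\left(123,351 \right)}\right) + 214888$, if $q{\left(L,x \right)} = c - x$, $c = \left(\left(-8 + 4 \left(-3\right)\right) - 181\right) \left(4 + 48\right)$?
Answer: $298403$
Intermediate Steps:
$c = -10452$ ($c = \left(\left(-8 - 12\right) - 181\right) 52 = \left(-20 - 181\right) 52 = \left(-201\right) 52 = -10452$)
$q{\left(L,x \right)} = -10452 - x$
$\left(94318 + q{\left(123,351 \right)}\right) + 214888 = \left(94318 - 10803\right) + 214888 = 83515 + 214888 = 298403$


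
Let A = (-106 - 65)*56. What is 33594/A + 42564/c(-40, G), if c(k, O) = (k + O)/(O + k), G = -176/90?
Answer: 67926545/1596 ≈ 42561.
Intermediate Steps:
A = -9576 (A = -171*56 = -9576)
G = -88/45 (G = -176*1/90 = -88/45 ≈ -1.9556)
c(k, O) = 1 (c(k, O) = (O + k)/(O + k) = 1)
33594/A + 42564/c(-40, G) = 33594/(-9576) + 42564/1 = 33594*(-1/9576) + 42564*1 = -5599/1596 + 42564 = 67926545/1596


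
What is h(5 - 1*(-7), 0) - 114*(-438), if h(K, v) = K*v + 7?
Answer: 49939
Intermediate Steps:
h(K, v) = 7 + K*v
h(5 - 1*(-7), 0) - 114*(-438) = (7 + (5 - 1*(-7))*0) - 114*(-438) = (7 + (5 + 7)*0) + 49932 = (7 + 12*0) + 49932 = (7 + 0) + 49932 = 7 + 49932 = 49939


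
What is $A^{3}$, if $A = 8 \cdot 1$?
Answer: $512$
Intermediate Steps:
$A = 8$
$A^{3} = 8^{3} = 512$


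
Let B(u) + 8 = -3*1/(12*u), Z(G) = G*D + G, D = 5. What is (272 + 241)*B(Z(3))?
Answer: -32889/8 ≈ -4111.1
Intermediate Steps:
Z(G) = 6*G (Z(G) = G*5 + G = 5*G + G = 6*G)
B(u) = -8 - 1/(4*u) (B(u) = -8 - 3*1/(12*u) = -8 - 1/(4*u))
(272 + 241)*B(Z(3)) = (272 + 241)*(-8 - 1/(4*(6*3))) = 513*(-8 - ¼/18) = 513*(-8 - ¼*1/18) = 513*(-8 - 1/72) = 513*(-577/72) = -32889/8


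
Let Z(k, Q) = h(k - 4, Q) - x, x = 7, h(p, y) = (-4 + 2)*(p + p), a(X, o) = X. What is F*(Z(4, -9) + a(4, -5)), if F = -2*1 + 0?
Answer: 6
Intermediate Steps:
h(p, y) = -4*p
F = -2 (F = -2 + 0 = -2)
Z(k, Q) = 9 - 4*k (Z(k, Q) = -4*(k - 4) - 1*7 = -4*(-4 + k) - 7 = (16 - 4*k) - 7 = 9 - 4*k)
F*(Z(4, -9) + a(4, -5)) = -2*((9 - 4*4) + 4) = -2*((9 - 16) + 4) = -2*(-7 + 4) = -2*(-3) = 6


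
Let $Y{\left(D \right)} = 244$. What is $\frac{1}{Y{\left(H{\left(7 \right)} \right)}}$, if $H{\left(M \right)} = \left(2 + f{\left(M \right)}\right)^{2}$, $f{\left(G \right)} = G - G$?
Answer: $\frac{1}{244} \approx 0.0040984$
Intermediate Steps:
$f{\left(G \right)} = 0$
$H{\left(M \right)} = 4$ ($H{\left(M \right)} = \left(2 + 0\right)^{2} = 2^{2} = 4$)
$\frac{1}{Y{\left(H{\left(7 \right)} \right)}} = \frac{1}{244}$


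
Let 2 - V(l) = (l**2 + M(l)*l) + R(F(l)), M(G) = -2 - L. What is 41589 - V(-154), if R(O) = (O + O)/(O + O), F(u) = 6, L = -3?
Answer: 65150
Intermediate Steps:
M(G) = 1 (M(G) = -2 - 1*(-3) = -2 + 3 = 1)
R(O) = 1 (R(O) = (2*O)/((2*O)) = (2*O)*(1/(2*O)) = 1)
V(l) = 1 - l - l**2 (V(l) = 2 - ((l**2 + 1*l) + 1) = 2 - ((l**2 + l) + 1) = 2 - ((l + l**2) + 1) = 2 - (1 + l + l**2) = 2 + (-1 - l - l**2) = 1 - l - l**2)
41589 - V(-154) = 41589 - (1 - 1*(-154) - 1*(-154)**2) = 41589 - (1 + 154 - 1*23716) = 41589 - (1 + 154 - 23716) = 41589 - 1*(-23561) = 41589 + 23561 = 65150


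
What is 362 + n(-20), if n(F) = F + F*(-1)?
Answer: 362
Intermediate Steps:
n(F) = 0 (n(F) = F - F = 0)
362 + n(-20) = 362 + 0 = 362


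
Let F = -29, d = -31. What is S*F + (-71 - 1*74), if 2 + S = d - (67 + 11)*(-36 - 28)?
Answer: -143956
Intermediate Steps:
S = 4959 (S = -2 + (-31 - (67 + 11)*(-36 - 28)) = -2 + (-31 - 78*(-64)) = -2 + (-31 - 1*(-4992)) = -2 + (-31 + 4992) = -2 + 4961 = 4959)
S*F + (-71 - 1*74) = 4959*(-29) + (-71 - 1*74) = -143811 + (-71 - 74) = -143811 - 145 = -143956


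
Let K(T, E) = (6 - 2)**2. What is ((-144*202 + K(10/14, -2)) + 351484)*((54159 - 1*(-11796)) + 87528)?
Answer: 49484760996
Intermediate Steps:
K(T, E) = 16 (K(T, E) = 4**2 = 16)
((-144*202 + K(10/14, -2)) + 351484)*((54159 - 1*(-11796)) + 87528) = ((-144*202 + 16) + 351484)*((54159 - 1*(-11796)) + 87528) = ((-29088 + 16) + 351484)*((54159 + 11796) + 87528) = (-29072 + 351484)*(65955 + 87528) = 322412*153483 = 49484760996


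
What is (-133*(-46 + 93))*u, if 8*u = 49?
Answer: -306299/8 ≈ -38287.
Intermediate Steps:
u = 49/8 (u = (1/8)*49 = 49/8 ≈ 6.1250)
(-133*(-46 + 93))*u = -133*(-46 + 93)*(49/8) = -133*47*(49/8) = -6251*49/8 = -306299/8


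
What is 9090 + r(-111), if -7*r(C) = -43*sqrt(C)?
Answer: 9090 + 43*I*sqrt(111)/7 ≈ 9090.0 + 64.719*I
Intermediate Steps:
r(C) = 43*sqrt(C)/7 (r(C) = -(-43)*sqrt(C)/7 = 43*sqrt(C)/7)
9090 + r(-111) = 9090 + 43*sqrt(-111)/7 = 9090 + 43*(I*sqrt(111))/7 = 9090 + 43*I*sqrt(111)/7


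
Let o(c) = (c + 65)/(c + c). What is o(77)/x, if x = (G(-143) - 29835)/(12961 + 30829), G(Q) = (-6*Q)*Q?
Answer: -3109090/11744733 ≈ -0.26472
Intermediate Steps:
o(c) = (65 + c)/(2*c) (o(c) = (65 + c)/((2*c)) = (65 + c)*(1/(2*c)) = (65 + c)/(2*c))
G(Q) = -6*Q²
x = -152529/43790 (x = (-6*(-143)² - 29835)/(12961 + 30829) = (-6*20449 - 29835)/43790 = (-122694 - 29835)*(1/43790) = -152529*1/43790 = -152529/43790 ≈ -3.4832)
o(77)/x = ((½)*(65 + 77)/77)/(-152529/43790) = ((½)*(1/77)*142)*(-43790/152529) = (71/77)*(-43790/152529) = -3109090/11744733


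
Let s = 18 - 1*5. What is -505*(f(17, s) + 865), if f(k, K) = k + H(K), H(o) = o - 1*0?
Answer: -451975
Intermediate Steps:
s = 13 (s = 18 - 5 = 13)
H(o) = o (H(o) = o + 0 = o)
f(k, K) = K + k (f(k, K) = k + K = K + k)
-505*(f(17, s) + 865) = -505*((13 + 17) + 865) = -505*(30 + 865) = -505*895 = -451975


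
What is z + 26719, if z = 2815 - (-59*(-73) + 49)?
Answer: 25178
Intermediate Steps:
z = -1541 (z = 2815 - (4307 + 49) = 2815 - 1*4356 = 2815 - 4356 = -1541)
z + 26719 = -1541 + 26719 = 25178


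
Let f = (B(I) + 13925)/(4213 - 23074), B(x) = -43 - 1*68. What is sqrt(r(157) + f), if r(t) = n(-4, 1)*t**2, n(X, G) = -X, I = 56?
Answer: sqrt(35074016355462)/18861 ≈ 314.00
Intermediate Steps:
B(x) = -111 (B(x) = -43 - 68 = -111)
f = -13814/18861 (f = (-111 + 13925)/(4213 - 23074) = 13814/(-18861) = 13814*(-1/18861) = -13814/18861 ≈ -0.73241)
r(t) = 4*t**2 (r(t) = (-1*(-4))*t**2 = 4*t**2)
sqrt(r(157) + f) = sqrt(4*157**2 - 13814/18861) = sqrt(4*24649 - 13814/18861) = sqrt(98596 - 13814/18861) = sqrt(1859605342/18861) = sqrt(35074016355462)/18861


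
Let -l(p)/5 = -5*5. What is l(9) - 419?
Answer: -294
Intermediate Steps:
l(p) = 125 (l(p) = -(-25)*5 = -5*(-25) = 125)
l(9) - 419 = 125 - 419 = -294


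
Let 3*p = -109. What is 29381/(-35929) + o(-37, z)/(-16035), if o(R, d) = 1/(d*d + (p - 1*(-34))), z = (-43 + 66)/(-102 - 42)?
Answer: -7514970009227/9190098366775 ≈ -0.81772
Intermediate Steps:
p = -109/3 (p = (⅓)*(-109) = -109/3 ≈ -36.333)
z = -23/144 (z = 23/(-144) = 23*(-1/144) = -23/144 ≈ -0.15972)
o(R, d) = 1/(-7/3 + d²) (o(R, d) = 1/(d*d + (-109/3 - 1*(-34))) = 1/(d² + (-109/3 + 34)) = 1/(d² - 7/3) = 1/(-7/3 + d²))
29381/(-35929) + o(-37, z)/(-16035) = 29381/(-35929) + (3/(-7 + 3*(-23/144)²))/(-16035) = 29381*(-1/35929) + (3/(-7 + 3*(529/20736)))*(-1/16035) = -29381/35929 + (3/(-7 + 529/6912))*(-1/16035) = -29381/35929 + (3/(-47855/6912))*(-1/16035) = -29381/35929 + (3*(-6912/47855))*(-1/16035) = -29381/35929 - 20736/47855*(-1/16035) = -29381/35929 + 6912/255784975 = -7514970009227/9190098366775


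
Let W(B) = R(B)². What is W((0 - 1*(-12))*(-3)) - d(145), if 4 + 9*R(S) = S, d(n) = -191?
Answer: 17071/81 ≈ 210.75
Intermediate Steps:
R(S) = -4/9 + S/9
W(B) = (-4/9 + B/9)²
W((0 - 1*(-12))*(-3)) - d(145) = (-4 + (0 - 1*(-12))*(-3))²/81 - 1*(-191) = (-4 + (0 + 12)*(-3))²/81 + 191 = (-4 + 12*(-3))²/81 + 191 = (-4 - 36)²/81 + 191 = (1/81)*(-40)² + 191 = (1/81)*1600 + 191 = 1600/81 + 191 = 17071/81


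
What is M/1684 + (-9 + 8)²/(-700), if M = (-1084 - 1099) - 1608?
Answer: -331923/147350 ≈ -2.2526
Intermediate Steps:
M = -3791 (M = -2183 - 1608 = -3791)
M/1684 + (-9 + 8)²/(-700) = -3791/1684 + (-9 + 8)²/(-700) = -3791*1/1684 + (-1)²*(-1/700) = -3791/1684 + 1*(-1/700) = -3791/1684 - 1/700 = -331923/147350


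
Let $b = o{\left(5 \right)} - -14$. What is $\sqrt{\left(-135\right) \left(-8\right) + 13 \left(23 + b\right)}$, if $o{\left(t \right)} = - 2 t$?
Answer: $3 \sqrt{159} \approx 37.829$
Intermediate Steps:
$b = 4$ ($b = \left(-2\right) 5 - -14 = -10 + 14 = 4$)
$\sqrt{\left(-135\right) \left(-8\right) + 13 \left(23 + b\right)} = \sqrt{\left(-135\right) \left(-8\right) + 13 \left(23 + 4\right)} = \sqrt{1080 + 13 \cdot 27} = \sqrt{1080 + 351} = \sqrt{1431} = 3 \sqrt{159}$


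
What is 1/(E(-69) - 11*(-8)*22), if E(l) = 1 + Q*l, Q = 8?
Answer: 1/1385 ≈ 0.00072202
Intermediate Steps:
E(l) = 1 + 8*l
1/(E(-69) - 11*(-8)*22) = 1/((1 + 8*(-69)) - 11*(-8)*22) = 1/((1 - 552) + 88*22) = 1/(-551 + 1936) = 1/1385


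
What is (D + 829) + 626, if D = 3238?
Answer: 4693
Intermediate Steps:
(D + 829) + 626 = (3238 + 829) + 626 = 4067 + 626 = 4693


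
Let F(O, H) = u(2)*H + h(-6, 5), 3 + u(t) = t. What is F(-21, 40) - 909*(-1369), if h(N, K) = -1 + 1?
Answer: 1244381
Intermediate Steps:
h(N, K) = 0
u(t) = -3 + t
F(O, H) = -H (F(O, H) = (-3 + 2)*H + 0 = -H + 0 = -H)
F(-21, 40) - 909*(-1369) = -1*40 - 909*(-1369) = -40 + 1244421 = 1244381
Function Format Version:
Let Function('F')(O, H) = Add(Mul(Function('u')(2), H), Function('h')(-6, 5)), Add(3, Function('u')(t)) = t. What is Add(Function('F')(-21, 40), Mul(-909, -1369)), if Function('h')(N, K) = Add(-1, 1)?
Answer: 1244381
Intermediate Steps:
Function('h')(N, K) = 0
Function('u')(t) = Add(-3, t)
Function('F')(O, H) = Mul(-1, H) (Function('F')(O, H) = Add(Mul(Add(-3, 2), H), 0) = Add(Mul(-1, H), 0) = Mul(-1, H))
Add(Function('F')(-21, 40), Mul(-909, -1369)) = Add(Mul(-1, 40), Mul(-909, -1369)) = Add(-40, 1244421) = 1244381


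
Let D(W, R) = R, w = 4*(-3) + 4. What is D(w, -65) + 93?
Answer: 28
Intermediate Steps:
w = -8 (w = -12 + 4 = -8)
D(w, -65) + 93 = -65 + 93 = 28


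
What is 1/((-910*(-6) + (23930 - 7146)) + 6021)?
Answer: 1/28265 ≈ 3.5379e-5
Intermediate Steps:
1/((-910*(-6) + (23930 - 7146)) + 6021) = 1/((5460 + 16784) + 6021) = 1/(22244 + 6021) = 1/28265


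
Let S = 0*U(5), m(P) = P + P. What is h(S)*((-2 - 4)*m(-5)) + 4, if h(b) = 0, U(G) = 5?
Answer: 4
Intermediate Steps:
m(P) = 2*P
S = 0 (S = 0*5 = 0)
h(S)*((-2 - 4)*m(-5)) + 4 = 0*((-2 - 4)*(2*(-5))) + 4 = 0*(-6*(-10)) + 4 = 0*60 + 4 = 0 + 4 = 4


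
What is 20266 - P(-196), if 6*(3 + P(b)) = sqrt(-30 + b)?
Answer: 20269 - I*sqrt(226)/6 ≈ 20269.0 - 2.5056*I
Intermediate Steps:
P(b) = -3 + sqrt(-30 + b)/6
20266 - P(-196) = 20266 - (-3 + sqrt(-30 - 196)/6) = 20266 - (-3 + sqrt(-226)/6) = 20266 - (-3 + (I*sqrt(226))/6) = 20266 - (-3 + I*sqrt(226)/6) = 20266 + (3 - I*sqrt(226)/6) = 20269 - I*sqrt(226)/6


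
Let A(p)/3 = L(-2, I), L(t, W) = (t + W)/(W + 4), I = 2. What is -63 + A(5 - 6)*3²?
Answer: -63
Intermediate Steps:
L(t, W) = (W + t)/(4 + W)
A(p) = 0 (A(p) = 3*((2 - 2)/(4 + 2)) = 3*(0/6) = 3*((⅙)*0) = 3*0 = 0)
-63 + A(5 - 6)*3² = -63 + 0*3² = -63 + 0*9 = -63 + 0 = -63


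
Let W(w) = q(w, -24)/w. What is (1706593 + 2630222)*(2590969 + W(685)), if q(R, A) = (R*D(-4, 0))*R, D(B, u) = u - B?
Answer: 11248436096835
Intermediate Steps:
q(R, A) = 4*R**2 (q(R, A) = (R*(0 - 1*(-4)))*R = (R*(0 + 4))*R = (R*4)*R = (4*R)*R = 4*R**2)
W(w) = 4*w (W(w) = (4*w**2)/w = 4*w)
(1706593 + 2630222)*(2590969 + W(685)) = (1706593 + 2630222)*(2590969 + 4*685) = 4336815*(2590969 + 2740) = 4336815*2593709 = 11248436096835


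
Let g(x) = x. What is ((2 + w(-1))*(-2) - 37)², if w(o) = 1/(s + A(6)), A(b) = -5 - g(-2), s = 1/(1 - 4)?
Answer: 40804/25 ≈ 1632.2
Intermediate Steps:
s = -⅓ (s = 1/(-3) = -⅓ ≈ -0.33333)
A(b) = -3 (A(b) = -5 - 1*(-2) = -5 + 2 = -3)
w(o) = -3/10 (w(o) = 1/(-⅓ - 3) = 1/(-10/3) = -3/10)
((2 + w(-1))*(-2) - 37)² = ((2 - 3/10)*(-2) - 37)² = ((17/10)*(-2) - 37)² = (-17/5 - 37)² = (-202/5)² = 40804/25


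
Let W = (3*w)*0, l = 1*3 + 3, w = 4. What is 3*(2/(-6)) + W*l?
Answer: -1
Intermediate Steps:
l = 6 (l = 3 + 3 = 6)
W = 0 (W = (3*4)*0 = 12*0 = 0)
3*(2/(-6)) + W*l = 3*(2/(-6)) + 0*6 = 3*(2*(-1/6)) + 0 = 3*(-1/3) + 0 = -1 + 0 = -1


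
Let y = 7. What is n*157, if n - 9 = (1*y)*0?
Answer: 1413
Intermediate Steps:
n = 9 (n = 9 + (1*7)*0 = 9 + 7*0 = 9 + 0 = 9)
n*157 = 9*157 = 1413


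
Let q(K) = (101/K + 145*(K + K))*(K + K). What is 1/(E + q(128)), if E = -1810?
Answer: 1/9501112 ≈ 1.0525e-7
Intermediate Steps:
q(K) = 2*K*(101/K + 290*K) (q(K) = (101/K + 145*(2*K))*(2*K) = (101/K + 290*K)*(2*K) = 2*K*(101/K + 290*K))
1/(E + q(128)) = 1/(-1810 + (202 + 580*128²)) = 1/(-1810 + (202 + 580*16384)) = 1/(-1810 + (202 + 9502720)) = 1/(-1810 + 9502922) = 1/9501112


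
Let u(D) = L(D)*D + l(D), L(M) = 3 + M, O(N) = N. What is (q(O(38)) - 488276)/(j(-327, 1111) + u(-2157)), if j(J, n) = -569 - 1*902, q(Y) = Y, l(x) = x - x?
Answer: -488238/4644707 ≈ -0.10512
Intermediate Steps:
l(x) = 0
j(J, n) = -1471 (j(J, n) = -569 - 902 = -1471)
u(D) = D*(3 + D) (u(D) = (3 + D)*D + 0 = D*(3 + D) + 0 = D*(3 + D))
(q(O(38)) - 488276)/(j(-327, 1111) + u(-2157)) = (38 - 488276)/(-1471 - 2157*(3 - 2157)) = -488238/(-1471 - 2157*(-2154)) = -488238/(-1471 + 4646178) = -488238/4644707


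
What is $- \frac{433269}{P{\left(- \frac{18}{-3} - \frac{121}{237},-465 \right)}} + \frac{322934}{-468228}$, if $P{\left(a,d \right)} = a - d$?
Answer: $- \frac{6014485700786}{6526278921} \approx -921.58$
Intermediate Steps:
$- \frac{433269}{P{\left(- \frac{18}{-3} - \frac{121}{237},-465 \right)}} + \frac{322934}{-468228} = - \frac{433269}{\left(- \frac{18}{-3} - \frac{121}{237}\right) - -465} + \frac{322934}{-468228} = - \frac{433269}{\left(\left(-18\right) \left(- \frac{1}{3}\right) - \frac{121}{237}\right) + 465} + 322934 \left(- \frac{1}{468228}\right) = - \frac{433269}{\left(6 - \frac{121}{237}\right) + 465} - \frac{161467}{234114} = - \frac{433269}{\frac{1301}{237} + 465} - \frac{161467}{234114} = - \frac{433269}{\frac{111506}{237}} - \frac{161467}{234114} = \left(-433269\right) \frac{237}{111506} - \frac{161467}{234114} = - \frac{102684753}{111506} - \frac{161467}{234114} = - \frac{6014485700786}{6526278921}$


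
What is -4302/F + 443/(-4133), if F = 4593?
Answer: -6604955/6327623 ≈ -1.0438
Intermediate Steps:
-4302/F + 443/(-4133) = -4302/4593 + 443/(-4133) = -4302*1/4593 + 443*(-1/4133) = -1434/1531 - 443/4133 = -6604955/6327623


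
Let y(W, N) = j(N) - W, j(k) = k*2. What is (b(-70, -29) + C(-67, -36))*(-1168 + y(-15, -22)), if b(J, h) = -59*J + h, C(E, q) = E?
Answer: -4828698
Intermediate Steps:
j(k) = 2*k
y(W, N) = -W + 2*N (y(W, N) = 2*N - W = -W + 2*N)
b(J, h) = h - 59*J
(b(-70, -29) + C(-67, -36))*(-1168 + y(-15, -22)) = ((-29 - 59*(-70)) - 67)*(-1168 + (-1*(-15) + 2*(-22))) = ((-29 + 4130) - 67)*(-1168 + (15 - 44)) = (4101 - 67)*(-1168 - 29) = 4034*(-1197) = -4828698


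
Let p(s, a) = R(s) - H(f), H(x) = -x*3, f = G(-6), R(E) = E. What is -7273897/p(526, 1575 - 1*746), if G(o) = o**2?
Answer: -7273897/634 ≈ -11473.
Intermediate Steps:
f = 36 (f = (-6)**2 = 36)
H(x) = -3*x
p(s, a) = 108 + s (p(s, a) = s - (-3)*36 = s - 1*(-108) = s + 108 = 108 + s)
-7273897/p(526, 1575 - 1*746) = -7273897/(108 + 526) = -7273897/634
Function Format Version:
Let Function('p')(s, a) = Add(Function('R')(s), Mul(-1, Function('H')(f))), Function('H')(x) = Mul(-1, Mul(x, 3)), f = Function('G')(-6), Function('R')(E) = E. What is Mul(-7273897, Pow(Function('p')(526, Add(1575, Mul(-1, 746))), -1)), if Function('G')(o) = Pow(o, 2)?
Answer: Rational(-7273897, 634) ≈ -11473.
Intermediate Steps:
f = 36 (f = Pow(-6, 2) = 36)
Function('H')(x) = Mul(-3, x) (Function('H')(x) = Mul(-1, Mul(3, x)) = Mul(-3, x))
Function('p')(s, a) = Add(108, s) (Function('p')(s, a) = Add(s, Mul(-1, Mul(-3, 36))) = Add(s, Mul(-1, -108)) = Add(s, 108) = Add(108, s))
Mul(-7273897, Pow(Function('p')(526, Add(1575, Mul(-1, 746))), -1)) = Mul(-7273897, Pow(Add(108, 526), -1)) = Mul(-7273897, Pow(634, -1)) = Mul(-7273897, Rational(1, 634)) = Rational(-7273897, 634)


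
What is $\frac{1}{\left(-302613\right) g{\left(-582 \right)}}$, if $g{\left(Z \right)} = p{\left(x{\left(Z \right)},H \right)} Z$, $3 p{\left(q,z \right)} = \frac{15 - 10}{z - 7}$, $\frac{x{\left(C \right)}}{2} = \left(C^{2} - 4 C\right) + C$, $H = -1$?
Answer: $- \frac{4}{146767305} \approx -2.7254 \cdot 10^{-8}$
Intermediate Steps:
$x{\left(C \right)} = - 6 C + 2 C^{2}$ ($x{\left(C \right)} = 2 \left(\left(C^{2} - 4 C\right) + C\right) = 2 \left(C^{2} - 3 C\right) = - 6 C + 2 C^{2}$)
$p{\left(q,z \right)} = \frac{5}{3 \left(-7 + z\right)}$ ($p{\left(q,z \right)} = \frac{\left(15 - 10\right) \frac{1}{z - 7}}{3} = \frac{5 \frac{1}{-7 + z}}{3} = \frac{5}{3 \left(-7 + z\right)}$)
$g{\left(Z \right)} = - \frac{5 Z}{24}$ ($g{\left(Z \right)} = \frac{5}{3 \left(-7 - 1\right)} Z = \frac{5}{3 \left(-8\right)} Z = \frac{5}{3} \left(- \frac{1}{8}\right) Z = - \frac{5 Z}{24}$)
$\frac{1}{\left(-302613\right) g{\left(-582 \right)}} = \frac{1}{\left(-302613\right) \left(\left(- \frac{5}{24}\right) \left(-582\right)\right)} = - \frac{1}{302613 \cdot \frac{485}{4}} = \left(- \frac{1}{302613}\right) \frac{4}{485} = - \frac{4}{146767305}$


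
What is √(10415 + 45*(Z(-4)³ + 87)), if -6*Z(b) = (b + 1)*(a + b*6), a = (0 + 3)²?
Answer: I*√74470/4 ≈ 68.223*I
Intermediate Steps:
a = 9 (a = 3² = 9)
Z(b) = -(1 + b)*(9 + 6*b)/6 (Z(b) = -(b + 1)*(9 + b*6)/6 = -(1 + b)*(9 + 6*b)/6)
√(10415 + 45*(Z(-4)³ + 87)) = √(10415 + 45*((-3/2 - 1*(-4)² - 5/2*(-4))³ + 87)) = √(10415 + 45*((-3/2 - 1*16 + 10)³ + 87)) = √(10415 + 45*((-3/2 - 16 + 10)³ + 87)) = √(10415 + 45*((-15/2)³ + 87)) = √(10415 + 45*(-3375/8 + 87)) = √(10415 + 45*(-2679/8)) = √(10415 - 120555/8) = √(-37235/8) = I*√74470/4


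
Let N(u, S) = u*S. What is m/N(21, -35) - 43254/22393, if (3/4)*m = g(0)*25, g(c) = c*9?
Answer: -43254/22393 ≈ -1.9316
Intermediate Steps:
g(c) = 9*c
N(u, S) = S*u
m = 0 (m = 4*((9*0)*25)/3 = 4*(0*25)/3 = (4/3)*0 = 0)
m/N(21, -35) - 43254/22393 = 0/((-35*21)) - 43254/22393 = 0/(-735) - 43254*1/22393 = 0*(-1/735) - 43254/22393 = 0 - 43254/22393 = -43254/22393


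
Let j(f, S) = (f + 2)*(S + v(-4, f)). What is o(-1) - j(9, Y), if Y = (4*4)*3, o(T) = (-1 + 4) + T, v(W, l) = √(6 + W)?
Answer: -526 - 11*√2 ≈ -541.56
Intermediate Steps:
o(T) = 3 + T
Y = 48 (Y = 16*3 = 48)
j(f, S) = (2 + f)*(S + √2) (j(f, S) = (f + 2)*(S + √(6 - 4)) = (2 + f)*(S + √2))
o(-1) - j(9, Y) = (3 - 1) - (2*48 + 2*√2 + 48*9 + 9*√2) = 2 - (96 + 2*√2 + 432 + 9*√2) = 2 - (528 + 11*√2) = 2 + (-528 - 11*√2) = -526 - 11*√2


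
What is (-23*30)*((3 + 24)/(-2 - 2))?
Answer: 9315/2 ≈ 4657.5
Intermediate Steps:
(-23*30)*((3 + 24)/(-2 - 2)) = -18630/(-4) = -18630*(-1)/4 = -690*(-27/4) = 9315/2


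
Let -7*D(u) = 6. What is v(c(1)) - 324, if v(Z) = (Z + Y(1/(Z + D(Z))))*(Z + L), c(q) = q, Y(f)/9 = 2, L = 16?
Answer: -1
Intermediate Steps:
D(u) = -6/7 (D(u) = -1/7*6 = -6/7)
Y(f) = 18 (Y(f) = 9*2 = 18)
v(Z) = (16 + Z)*(18 + Z) (v(Z) = (Z + 18)*(Z + 16) = (18 + Z)*(16 + Z) = (16 + Z)*(18 + Z))
v(c(1)) - 324 = (288 + 1**2 + 34*1) - 324 = (288 + 1 + 34) - 324 = 323 - 324 = -1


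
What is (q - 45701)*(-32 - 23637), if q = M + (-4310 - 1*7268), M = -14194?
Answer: 1691694437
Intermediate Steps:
q = -25772 (q = -14194 + (-4310 - 1*7268) = -14194 + (-4310 - 7268) = -14194 - 11578 = -25772)
(q - 45701)*(-32 - 23637) = (-25772 - 45701)*(-32 - 23637) = -71473*(-23669) = 1691694437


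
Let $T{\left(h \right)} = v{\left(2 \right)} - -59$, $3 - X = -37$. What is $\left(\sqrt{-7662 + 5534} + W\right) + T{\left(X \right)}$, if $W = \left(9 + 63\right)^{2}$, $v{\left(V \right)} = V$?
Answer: $5245 + 4 i \sqrt{133} \approx 5245.0 + 46.13 i$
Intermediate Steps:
$X = 40$ ($X = 3 - -37 = 3 + 37 = 40$)
$T{\left(h \right)} = 61$ ($T{\left(h \right)} = 2 - -59 = 2 + 59 = 61$)
$W = 5184$ ($W = 72^{2} = 5184$)
$\left(\sqrt{-7662 + 5534} + W\right) + T{\left(X \right)} = \left(\sqrt{-7662 + 5534} + 5184\right) + 61 = \left(\sqrt{-2128} + 5184\right) + 61 = \left(4 i \sqrt{133} + 5184\right) + 61 = \left(5184 + 4 i \sqrt{133}\right) + 61 = 5245 + 4 i \sqrt{133}$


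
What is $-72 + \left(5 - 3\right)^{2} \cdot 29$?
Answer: $44$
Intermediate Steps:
$-72 + \left(5 - 3\right)^{2} \cdot 29 = -72 + 2^{2} \cdot 29 = -72 + 4 \cdot 29 = -72 + 116 = 44$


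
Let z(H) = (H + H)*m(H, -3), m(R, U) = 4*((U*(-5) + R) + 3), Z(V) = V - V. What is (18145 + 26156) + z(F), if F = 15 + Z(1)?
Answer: 48261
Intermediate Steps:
Z(V) = 0
m(R, U) = 12 - 20*U + 4*R (m(R, U) = 4*((-5*U + R) + 3) = 4*((R - 5*U) + 3) = 4*(3 + R - 5*U) = 12 - 20*U + 4*R)
F = 15 (F = 15 + 0 = 15)
z(H) = 2*H*(72 + 4*H) (z(H) = (H + H)*(12 - 20*(-3) + 4*H) = (2*H)*(12 + 60 + 4*H) = (2*H)*(72 + 4*H) = 2*H*(72 + 4*H))
(18145 + 26156) + z(F) = (18145 + 26156) + 8*15*(18 + 15) = 44301 + 8*15*33 = 44301 + 3960 = 48261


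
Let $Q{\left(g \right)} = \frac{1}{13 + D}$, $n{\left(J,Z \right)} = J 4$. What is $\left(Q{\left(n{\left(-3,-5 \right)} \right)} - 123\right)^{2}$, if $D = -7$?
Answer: $\frac{543169}{36} \approx 15088.0$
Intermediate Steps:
$n{\left(J,Z \right)} = 4 J$
$Q{\left(g \right)} = \frac{1}{6}$ ($Q{\left(g \right)} = \frac{1}{13 - 7} = \frac{1}{6}$)
$\left(Q{\left(n{\left(-3,-5 \right)} \right)} - 123\right)^{2} = \left(\frac{1}{6} - 123\right)^{2} = \left(- \frac{737}{6}\right)^{2} = \frac{543169}{36}$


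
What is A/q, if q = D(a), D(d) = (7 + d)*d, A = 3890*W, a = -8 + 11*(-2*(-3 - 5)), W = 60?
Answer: 389/49 ≈ 7.9388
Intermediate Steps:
a = 168 (a = -8 + 11*(-2*(-8)) = -8 + 11*16 = -8 + 176 = 168)
A = 233400 (A = 3890*60 = 233400)
D(d) = d*(7 + d)
q = 29400 (q = 168*(7 + 168) = 168*175 = 29400)
A/q = 233400/29400 = 233400*(1/29400) = 389/49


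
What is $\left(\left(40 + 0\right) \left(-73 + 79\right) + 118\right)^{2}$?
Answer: $128164$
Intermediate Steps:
$\left(\left(40 + 0\right) \left(-73 + 79\right) + 118\right)^{2} = \left(40 \cdot 6 + 118\right)^{2} = \left(240 + 118\right)^{2} = 358^{2} = 128164$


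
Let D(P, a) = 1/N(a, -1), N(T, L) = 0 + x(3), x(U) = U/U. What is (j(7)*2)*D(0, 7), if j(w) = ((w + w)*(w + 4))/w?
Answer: 44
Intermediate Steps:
j(w) = 8 + 2*w (j(w) = ((2*w)*(4 + w))/w = (2*w*(4 + w))/w = 8 + 2*w)
x(U) = 1
N(T, L) = 1 (N(T, L) = 0 + 1 = 1)
D(P, a) = 1 (D(P, a) = 1/1 = 1)
(j(7)*2)*D(0, 7) = ((8 + 2*7)*2)*1 = ((8 + 14)*2)*1 = (22*2)*1 = 44*1 = 44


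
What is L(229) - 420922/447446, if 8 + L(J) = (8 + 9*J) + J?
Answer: 512115209/223723 ≈ 2289.1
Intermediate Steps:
L(J) = 10*J (L(J) = -8 + ((8 + 9*J) + J) = -8 + (8 + 10*J) = 10*J)
L(229) - 420922/447446 = 10*229 - 420922/447446 = 2290 - 420922*1/447446 = 2290 - 210461/223723 = 512115209/223723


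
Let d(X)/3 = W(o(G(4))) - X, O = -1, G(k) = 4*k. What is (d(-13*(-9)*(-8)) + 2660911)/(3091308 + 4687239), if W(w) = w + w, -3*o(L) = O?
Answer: 295969/864283 ≈ 0.34244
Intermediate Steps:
o(L) = ⅓ (o(L) = -⅓*(-1) = ⅓)
W(w) = 2*w
d(X) = 2 - 3*X (d(X) = 3*(2*(⅓) - X) = 3*(⅔ - X) = 2 - 3*X)
(d(-13*(-9)*(-8)) + 2660911)/(3091308 + 4687239) = ((2 - 3*(-13*(-9))*(-8)) + 2660911)/(3091308 + 4687239) = ((2 - 351*(-8)) + 2660911)/7778547 = ((2 - 3*(-936)) + 2660911)*(1/7778547) = ((2 + 2808) + 2660911)*(1/7778547) = (2810 + 2660911)*(1/7778547) = 2663721*(1/7778547) = 295969/864283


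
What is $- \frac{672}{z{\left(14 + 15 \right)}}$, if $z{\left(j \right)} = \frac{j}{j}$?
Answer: $-672$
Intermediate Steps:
$z{\left(j \right)} = 1$
$- \frac{672}{z{\left(14 + 15 \right)}} = - \frac{672}{1} = \left(-672\right) 1 = -672$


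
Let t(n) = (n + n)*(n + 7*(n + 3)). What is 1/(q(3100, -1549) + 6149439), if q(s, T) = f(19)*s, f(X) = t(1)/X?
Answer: 19/117019141 ≈ 1.6237e-7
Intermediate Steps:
t(n) = 2*n*(21 + 8*n) (t(n) = (2*n)*(n + 7*(3 + n)) = (2*n)*(n + (21 + 7*n)) = (2*n)*(21 + 8*n) = 2*n*(21 + 8*n))
f(X) = 58/X (f(X) = (2*1*(21 + 8*1))/X = (2*1*(21 + 8))/X = (2*1*29)/X = 58/X)
q(s, T) = 58*s/19 (q(s, T) = (58/19)*s = (58*(1/19))*s = 58*s/19)
1/(q(3100, -1549) + 6149439) = 1/((58/19)*3100 + 6149439) = 1/(179800/19 + 6149439) = 1/(117019141/19) = 19/117019141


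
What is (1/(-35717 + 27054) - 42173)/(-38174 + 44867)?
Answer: -365344700/57981459 ≈ -6.3011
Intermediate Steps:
(1/(-35717 + 27054) - 42173)/(-38174 + 44867) = (1/(-8663) - 42173)/6693 = (-1/8663 - 42173)*(1/6693) = -365344700/8663*1/6693 = -365344700/57981459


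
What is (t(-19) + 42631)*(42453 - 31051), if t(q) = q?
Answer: 485862024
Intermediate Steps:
(t(-19) + 42631)*(42453 - 31051) = (-19 + 42631)*(42453 - 31051) = 42612*11402 = 485862024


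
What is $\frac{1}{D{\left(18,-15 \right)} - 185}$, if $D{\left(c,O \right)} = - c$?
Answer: $- \frac{1}{203} \approx -0.0049261$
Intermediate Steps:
$\frac{1}{D{\left(18,-15 \right)} - 185} = \frac{1}{\left(-1\right) 18 - 185} = \frac{1}{-18 - 185} = \frac{1}{-203} = - \frac{1}{203}$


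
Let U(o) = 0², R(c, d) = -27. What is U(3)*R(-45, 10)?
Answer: 0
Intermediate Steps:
U(o) = 0
U(3)*R(-45, 10) = 0*(-27) = 0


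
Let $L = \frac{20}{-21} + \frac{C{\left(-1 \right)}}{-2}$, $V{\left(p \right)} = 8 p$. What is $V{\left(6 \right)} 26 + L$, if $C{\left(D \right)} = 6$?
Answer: $\frac{26125}{21} \approx 1244.0$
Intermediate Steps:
$L = - \frac{83}{21}$ ($L = \frac{20}{-21} + \frac{6}{-2} = 20 \left(- \frac{1}{21}\right) + 6 \left(- \frac{1}{2}\right) = - \frac{20}{21} - 3 = - \frac{83}{21} \approx -3.9524$)
$V{\left(6 \right)} 26 + L = 8 \cdot 6 \cdot 26 - \frac{83}{21} = 48 \cdot 26 - \frac{83}{21} = 1248 - \frac{83}{21} = \frac{26125}{21}$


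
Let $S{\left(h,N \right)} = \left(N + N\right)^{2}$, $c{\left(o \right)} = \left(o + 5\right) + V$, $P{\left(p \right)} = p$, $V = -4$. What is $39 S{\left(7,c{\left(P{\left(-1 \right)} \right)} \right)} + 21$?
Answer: $21$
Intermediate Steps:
$c{\left(o \right)} = 1 + o$ ($c{\left(o \right)} = \left(o + 5\right) - 4 = \left(5 + o\right) - 4 = 1 + o$)
$S{\left(h,N \right)} = 4 N^{2}$ ($S{\left(h,N \right)} = \left(2 N\right)^{2} = 4 N^{2}$)
$39 S{\left(7,c{\left(P{\left(-1 \right)} \right)} \right)} + 21 = 39 \cdot 4 \left(1 - 1\right)^{2} + 21 = 39 \cdot 4 \cdot 0^{2} + 21 = 39 \cdot 4 \cdot 0 + 21 = 39 \cdot 0 + 21 = 0 + 21 = 21$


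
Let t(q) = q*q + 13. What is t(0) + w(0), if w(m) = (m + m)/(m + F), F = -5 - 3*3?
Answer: 13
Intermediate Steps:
t(q) = 13 + q² (t(q) = q² + 13 = 13 + q²)
F = -14 (F = -5 - 9 = -14)
w(m) = 2*m/(-14 + m) (w(m) = (m + m)/(m - 14) = (2*m)/(-14 + m) = 2*m/(-14 + m))
t(0) + w(0) = (13 + 0²) + 2*0/(-14 + 0) = (13 + 0) + 2*0/(-14) = 13 + 2*0*(-1/14) = 13 + 0 = 13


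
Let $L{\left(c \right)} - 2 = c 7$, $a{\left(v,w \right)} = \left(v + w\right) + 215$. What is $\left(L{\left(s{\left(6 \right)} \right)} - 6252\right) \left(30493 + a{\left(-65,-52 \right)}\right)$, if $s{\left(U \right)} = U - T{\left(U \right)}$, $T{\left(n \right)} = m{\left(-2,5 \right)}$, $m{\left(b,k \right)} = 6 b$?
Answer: $-187339284$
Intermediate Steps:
$T{\left(n \right)} = -12$ ($T{\left(n \right)} = 6 \left(-2\right) = -12$)
$s{\left(U \right)} = 12 + U$ ($s{\left(U \right)} = U - -12 = U + 12 = 12 + U$)
$a{\left(v,w \right)} = 215 + v + w$
$L{\left(c \right)} = 2 + 7 c$ ($L{\left(c \right)} = 2 + c 7 = 2 + 7 c$)
$\left(L{\left(s{\left(6 \right)} \right)} - 6252\right) \left(30493 + a{\left(-65,-52 \right)}\right) = \left(\left(2 + 7 \left(12 + 6\right)\right) - 6252\right) \left(30493 - -98\right) = \left(\left(2 + 7 \cdot 18\right) - 6252\right) \left(30493 + 98\right) = \left(\left(2 + 126\right) - 6252\right) 30591 = \left(128 - 6252\right) 30591 = \left(-6124\right) 30591 = -187339284$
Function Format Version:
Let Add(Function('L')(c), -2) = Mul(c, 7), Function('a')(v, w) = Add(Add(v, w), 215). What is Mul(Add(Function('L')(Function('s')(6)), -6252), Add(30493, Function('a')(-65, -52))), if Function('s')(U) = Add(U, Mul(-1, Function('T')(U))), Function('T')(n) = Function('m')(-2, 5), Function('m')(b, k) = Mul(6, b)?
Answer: -187339284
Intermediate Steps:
Function('T')(n) = -12 (Function('T')(n) = Mul(6, -2) = -12)
Function('s')(U) = Add(12, U) (Function('s')(U) = Add(U, Mul(-1, -12)) = Add(U, 12) = Add(12, U))
Function('a')(v, w) = Add(215, v, w)
Function('L')(c) = Add(2, Mul(7, c)) (Function('L')(c) = Add(2, Mul(c, 7)) = Add(2, Mul(7, c)))
Mul(Add(Function('L')(Function('s')(6)), -6252), Add(30493, Function('a')(-65, -52))) = Mul(Add(Add(2, Mul(7, Add(12, 6))), -6252), Add(30493, Add(215, -65, -52))) = Mul(Add(Add(2, Mul(7, 18)), -6252), Add(30493, 98)) = Mul(Add(Add(2, 126), -6252), 30591) = Mul(Add(128, -6252), 30591) = Mul(-6124, 30591) = -187339284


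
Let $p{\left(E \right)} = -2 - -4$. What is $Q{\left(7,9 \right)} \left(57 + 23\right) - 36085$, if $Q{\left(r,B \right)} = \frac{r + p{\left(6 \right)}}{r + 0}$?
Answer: $- \frac{251875}{7} \approx -35982.0$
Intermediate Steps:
$p{\left(E \right)} = 2$ ($p{\left(E \right)} = -2 + 4 = 2$)
$Q{\left(r,B \right)} = \frac{2 + r}{r}$ ($Q{\left(r,B \right)} = \frac{r + 2}{r + 0} = \frac{2 + r}{r}$)
$Q{\left(7,9 \right)} \left(57 + 23\right) - 36085 = \frac{2 + 7}{7} \left(57 + 23\right) - 36085 = \frac{1}{7} \cdot 9 \cdot 80 - 36085 = \frac{9}{7} \cdot 80 - 36085 = \frac{720}{7} - 36085 = - \frac{251875}{7}$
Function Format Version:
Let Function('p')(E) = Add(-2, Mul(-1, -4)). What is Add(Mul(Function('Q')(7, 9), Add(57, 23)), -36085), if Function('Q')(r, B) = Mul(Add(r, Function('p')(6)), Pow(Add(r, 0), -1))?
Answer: Rational(-251875, 7) ≈ -35982.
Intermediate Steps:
Function('p')(E) = 2 (Function('p')(E) = Add(-2, 4) = 2)
Function('Q')(r, B) = Mul(Pow(r, -1), Add(2, r)) (Function('Q')(r, B) = Mul(Add(r, 2), Pow(Add(r, 0), -1)) = Mul(Add(2, r), Pow(r, -1)) = Mul(Pow(r, -1), Add(2, r)))
Add(Mul(Function('Q')(7, 9), Add(57, 23)), -36085) = Add(Mul(Mul(Pow(7, -1), Add(2, 7)), Add(57, 23)), -36085) = Add(Mul(Mul(Rational(1, 7), 9), 80), -36085) = Add(Mul(Rational(9, 7), 80), -36085) = Add(Rational(720, 7), -36085) = Rational(-251875, 7)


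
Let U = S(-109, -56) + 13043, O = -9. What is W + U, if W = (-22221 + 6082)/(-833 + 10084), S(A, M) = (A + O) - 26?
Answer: 119312510/9251 ≈ 12897.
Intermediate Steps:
S(A, M) = -35 + A (S(A, M) = (A - 9) - 26 = (-9 + A) - 26 = -35 + A)
W = -16139/9251 ≈ -1.7446
U = 12899 (U = (-35 - 109) + 13043 = -144 + 13043 = 12899)
W + U = -16139/9251 + 12899 = 119312510/9251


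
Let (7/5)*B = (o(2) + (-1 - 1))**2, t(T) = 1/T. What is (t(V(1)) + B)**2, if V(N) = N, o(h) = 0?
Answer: 729/49 ≈ 14.878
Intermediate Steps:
B = 20/7 (B = 5*(0 + (-1 - 1))**2/7 = 5*(0 - 2)**2/7 = (5/7)*(-2)**2 = (5/7)*4 = 20/7 ≈ 2.8571)
(t(V(1)) + B)**2 = (1/1 + 20/7)**2 = (1 + 20/7)**2 = (27/7)**2 = 729/49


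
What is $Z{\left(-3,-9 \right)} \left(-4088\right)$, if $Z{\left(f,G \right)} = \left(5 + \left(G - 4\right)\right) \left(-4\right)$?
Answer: $-130816$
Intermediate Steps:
$Z{\left(f,G \right)} = -4 - 4 G$ ($Z{\left(f,G \right)} = \left(5 + \left(-4 + G\right)\right) \left(-4\right) = \left(1 + G\right) \left(-4\right) = -4 - 4 G$)
$Z{\left(-3,-9 \right)} \left(-4088\right) = \left(-4 - -36\right) \left(-4088\right) = \left(-4 + 36\right) \left(-4088\right) = 32 \left(-4088\right) = -130816$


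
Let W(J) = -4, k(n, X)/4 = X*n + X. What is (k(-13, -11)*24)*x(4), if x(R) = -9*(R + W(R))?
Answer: 0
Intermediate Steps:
k(n, X) = 4*X + 4*X*n (k(n, X) = 4*(X*n + X) = 4*(X + X*n) = 4*X + 4*X*n)
x(R) = 36 - 9*R (x(R) = -9*(R - 4) = -9*(-4 + R) = 36 - 9*R)
(k(-13, -11)*24)*x(4) = ((4*(-11)*(1 - 13))*24)*(36 - 9*4) = ((4*(-11)*(-12))*24)*(36 - 36) = (528*24)*0 = 12672*0 = 0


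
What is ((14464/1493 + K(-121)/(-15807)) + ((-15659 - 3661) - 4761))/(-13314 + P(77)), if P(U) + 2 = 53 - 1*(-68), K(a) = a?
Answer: 794516362/435524523 ≈ 1.8243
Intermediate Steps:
P(U) = 119 (P(U) = -2 + (53 - 1*(-68)) = -2 + (53 + 68) = -2 + 121 = 119)
((14464/1493 + K(-121)/(-15807)) + ((-15659 - 3661) - 4761))/(-13314 + P(77)) = ((14464/1493 - 121/(-15807)) + ((-15659 - 3661) - 4761))/(-13314 + 119) = ((14464*(1/1493) - 121*(-1/15807)) + (-19320 - 4761))/(-13195) = ((14464/1493 + 11/1437) - 24081)*(-1/13195) = (20801191/2145441 - 24081)*(-1/13195) = -51643563530/2145441*(-1/13195) = 794516362/435524523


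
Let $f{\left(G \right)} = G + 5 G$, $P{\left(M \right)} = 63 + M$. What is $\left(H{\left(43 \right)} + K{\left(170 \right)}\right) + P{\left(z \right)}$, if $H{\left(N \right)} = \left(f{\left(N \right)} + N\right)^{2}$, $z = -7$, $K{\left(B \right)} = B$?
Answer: $90827$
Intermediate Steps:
$f{\left(G \right)} = 6 G$
$H{\left(N \right)} = 49 N^{2}$ ($H{\left(N \right)} = \left(6 N + N\right)^{2} = \left(7 N\right)^{2} = 49 N^{2}$)
$\left(H{\left(43 \right)} + K{\left(170 \right)}\right) + P{\left(z \right)} = \left(49 \cdot 43^{2} + 170\right) + \left(63 - 7\right) = \left(49 \cdot 1849 + 170\right) + 56 = \left(90601 + 170\right) + 56 = 90771 + 56 = 90827$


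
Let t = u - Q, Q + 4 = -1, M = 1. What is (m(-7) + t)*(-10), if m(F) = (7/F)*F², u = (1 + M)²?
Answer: 400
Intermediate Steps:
Q = -5 (Q = -4 - 1 = -5)
u = 4 (u = (1 + 1)² = 2² = 4)
t = 9 (t = 4 - 1*(-5) = 4 + 5 = 9)
m(F) = 7*F
(m(-7) + t)*(-10) = (7*(-7) + 9)*(-10) = (-49 + 9)*(-10) = -40*(-10) = 400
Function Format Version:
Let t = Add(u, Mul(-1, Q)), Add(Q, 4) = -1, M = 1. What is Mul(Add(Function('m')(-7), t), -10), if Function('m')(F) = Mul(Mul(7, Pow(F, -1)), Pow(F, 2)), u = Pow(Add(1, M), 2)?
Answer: 400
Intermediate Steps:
Q = -5 (Q = Add(-4, -1) = -5)
u = 4 (u = Pow(Add(1, 1), 2) = Pow(2, 2) = 4)
t = 9 (t = Add(4, Mul(-1, -5)) = Add(4, 5) = 9)
Function('m')(F) = Mul(7, F)
Mul(Add(Function('m')(-7), t), -10) = Mul(Add(Mul(7, -7), 9), -10) = Mul(Add(-49, 9), -10) = Mul(-40, -10) = 400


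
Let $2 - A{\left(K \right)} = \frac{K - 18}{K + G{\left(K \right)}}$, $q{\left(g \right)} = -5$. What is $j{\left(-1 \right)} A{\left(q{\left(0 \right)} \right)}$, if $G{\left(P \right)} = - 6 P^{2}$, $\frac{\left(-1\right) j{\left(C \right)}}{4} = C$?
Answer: $\frac{1148}{155} \approx 7.4064$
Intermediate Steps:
$j{\left(C \right)} = - 4 C$
$A{\left(K \right)} = 2 - \frac{-18 + K}{K - 6 K^{2}}$ ($A{\left(K \right)} = 2 - \frac{K - 18}{K - 6 K^{2}} = 2 - \frac{-18 + K}{K - 6 K^{2}}$)
$j{\left(-1 \right)} A{\left(q{\left(0 \right)} \right)} = \left(-4\right) \left(-1\right) \frac{-18 - -5 + 12 \left(-5\right)^{2}}{\left(-5\right) \left(-1 + 6 \left(-5\right)\right)} = 4 \left(- \frac{-18 + 5 + 12 \cdot 25}{5 \left(-1 - 30\right)}\right) = 4 \left(- \frac{-18 + 5 + 300}{5 \left(-31\right)}\right) = 4 \left(\left(- \frac{1}{5}\right) \left(- \frac{1}{31}\right) 287\right) = 4 \cdot \frac{287}{155} = \frac{1148}{155}$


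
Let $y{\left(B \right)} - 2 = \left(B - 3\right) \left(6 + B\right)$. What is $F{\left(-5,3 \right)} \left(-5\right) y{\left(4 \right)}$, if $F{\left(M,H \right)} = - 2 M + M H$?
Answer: $300$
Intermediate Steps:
$F{\left(M,H \right)} = - 2 M + H M$
$y{\left(B \right)} = 2 + \left(-3 + B\right) \left(6 + B\right)$ ($y{\left(B \right)} = 2 + \left(B - 3\right) \left(6 + B\right) = 2 + \left(-3 + B\right) \left(6 + B\right)$)
$F{\left(-5,3 \right)} \left(-5\right) y{\left(4 \right)} = - 5 \left(-2 + 3\right) \left(-5\right) \left(-16 + 4^{2} + 3 \cdot 4\right) = \left(-5\right) 1 \left(-5\right) \left(-16 + 16 + 12\right) = \left(-5\right) \left(-5\right) 12 = 25 \cdot 12 = 300$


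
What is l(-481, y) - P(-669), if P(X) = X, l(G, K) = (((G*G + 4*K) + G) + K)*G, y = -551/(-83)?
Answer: -9218691868/83 ≈ -1.1107e+8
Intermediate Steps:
y = 551/83 (y = -551*(-1/83) = 551/83 ≈ 6.6386)
l(G, K) = G*(G + G**2 + 5*K) (l(G, K) = (((G**2 + 4*K) + G) + K)*G = ((G + G**2 + 4*K) + K)*G = (G + G**2 + 5*K)*G = G*(G + G**2 + 5*K))
l(-481, y) - P(-669) = -481*(-481 + (-481)**2 + 5*(551/83)) - 1*(-669) = -481*(-481 + 231361 + 2755/83) + 669 = -481*19165795/83 + 669 = -9218747395/83 + 669 = -9218691868/83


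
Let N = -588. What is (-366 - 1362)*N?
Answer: 1016064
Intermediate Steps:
(-366 - 1362)*N = (-366 - 1362)*(-588) = -1728*(-588) = 1016064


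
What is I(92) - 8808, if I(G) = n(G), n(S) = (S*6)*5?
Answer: -6048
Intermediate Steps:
n(S) = 30*S (n(S) = (6*S)*5 = 30*S)
I(G) = 30*G
I(92) - 8808 = 30*92 - 8808 = 2760 - 8808 = -6048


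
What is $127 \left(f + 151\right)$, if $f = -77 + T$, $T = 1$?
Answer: $9525$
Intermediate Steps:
$f = -76$ ($f = -77 + 1 = -76$)
$127 \left(f + 151\right) = 127 \left(-76 + 151\right) = 127 \cdot 75 = 9525$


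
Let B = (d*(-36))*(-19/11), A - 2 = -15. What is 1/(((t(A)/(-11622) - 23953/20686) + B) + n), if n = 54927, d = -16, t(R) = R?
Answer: 50856531/2742740221649 ≈ 1.8542e-5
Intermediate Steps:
A = -13 (A = 2 - 15 = -13)
B = -10944/11 (B = (-16*(-36))*(-19/11) = 576*(-19*1/11) = 576*(-19/11) = -10944/11 ≈ -994.91)
1/(((t(A)/(-11622) - 23953/20686) + B) + n) = 1/(((-13/(-11622) - 23953/20686) - 10944/11) + 54927) = 1/(((-13*(-1/11622) - 23953*1/20686) - 10944/11) + 54927) = 1/(((1/894 - 23953/20686) - 10944/11) + 54927) = 1/((-5348324/4623321 - 10944/11) + 54927) = 1/(-50656456588/50856531 + 54927) = 1/(2742740221649/50856531) = 50856531/2742740221649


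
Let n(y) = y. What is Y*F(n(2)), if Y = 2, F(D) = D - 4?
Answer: -4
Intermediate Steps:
F(D) = -4 + D
Y*F(n(2)) = 2*(-4 + 2) = 2*(-2) = -4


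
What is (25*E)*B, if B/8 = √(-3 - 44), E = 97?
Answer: 19400*I*√47 ≈ 1.33e+5*I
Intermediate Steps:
B = 8*I*√47 (B = 8*√(-3 - 44) = 8*√(-47) = 8*(I*√47) = 8*I*√47 ≈ 54.845*I)
(25*E)*B = (25*97)*(8*I*√47) = 2425*(8*I*√47) = 19400*I*√47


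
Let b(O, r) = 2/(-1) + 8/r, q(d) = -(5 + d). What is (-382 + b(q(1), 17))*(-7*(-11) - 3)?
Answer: -482480/17 ≈ -28381.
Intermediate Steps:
q(d) = -5 - d
b(O, r) = -2 + 8/r (b(O, r) = 2*(-1) + 8/r = -2 + 8/r)
(-382 + b(q(1), 17))*(-7*(-11) - 3) = (-382 + (-2 + 8/17))*(-7*(-11) - 3) = (-382 + (-2 + 8*(1/17)))*(77 - 3) = (-382 + (-2 + 8/17))*74 = (-382 - 26/17)*74 = -6520/17*74 = -482480/17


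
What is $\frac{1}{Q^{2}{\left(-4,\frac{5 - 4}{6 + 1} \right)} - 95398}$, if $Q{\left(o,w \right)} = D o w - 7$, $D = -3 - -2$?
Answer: $- \frac{49}{4672477} \approx -1.0487 \cdot 10^{-5}$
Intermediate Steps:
$D = -1$ ($D = -3 + 2 = -1$)
$Q{\left(o,w \right)} = -7 - o w$ ($Q{\left(o,w \right)} = - o w - 7 = -7 - o w$)
$\frac{1}{Q^{2}{\left(-4,\frac{5 - 4}{6 + 1} \right)} - 95398} = \frac{1}{\left(-7 - - 4 \frac{5 - 4}{6 + 1}\right)^{2} - 95398} = \frac{1}{\left(-7 - - 4 \cdot 1 \cdot \frac{1}{7}\right)^{2} - 95398} = \frac{1}{\left(-7 - \left(-4\right) \frac{1}{7}\right)^{2} - 95398} = \frac{1}{\left(-7 + \frac{4}{7}\right)^{2} - 95398} = \frac{1}{\left(- \frac{45}{7}\right)^{2} - 95398} = \frac{1}{\frac{2025}{49} - 95398} = \frac{1}{- \frac{4672477}{49}} = - \frac{49}{4672477}$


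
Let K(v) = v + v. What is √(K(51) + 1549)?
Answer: √1651 ≈ 40.633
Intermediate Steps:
K(v) = 2*v
√(K(51) + 1549) = √(2*51 + 1549) = √(102 + 1549) = √1651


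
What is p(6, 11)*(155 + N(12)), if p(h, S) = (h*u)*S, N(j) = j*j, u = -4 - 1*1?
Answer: -98670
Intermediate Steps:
u = -5 (u = -4 - 1 = -5)
N(j) = j**2
p(h, S) = -5*S*h (p(h, S) = (h*(-5))*S = (-5*h)*S = -5*S*h)
p(6, 11)*(155 + N(12)) = (-5*11*6)*(155 + 12**2) = -330*(155 + 144) = -330*299 = -98670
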